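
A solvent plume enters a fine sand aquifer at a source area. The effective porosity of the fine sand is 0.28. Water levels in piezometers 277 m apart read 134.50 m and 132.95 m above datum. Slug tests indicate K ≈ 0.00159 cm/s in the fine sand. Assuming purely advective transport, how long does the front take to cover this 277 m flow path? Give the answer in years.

Convert K: 0.00159 cm/s × 864 = 1.374 m/day.
Hydraulic gradient i = (134.50 − 132.95) / 277 = 1.55 / 277 = 0.005596.
Darcy flux q = K · i = 1.374 × 0.005596 = 0.007687 m/day.
Seepage velocity v = q / n_e = 0.007687 / 0.28 = 0.02745 m/day.
Travel time t = L / v = 277 / 0.02745 = 10090 days = 27.62 years.

27.6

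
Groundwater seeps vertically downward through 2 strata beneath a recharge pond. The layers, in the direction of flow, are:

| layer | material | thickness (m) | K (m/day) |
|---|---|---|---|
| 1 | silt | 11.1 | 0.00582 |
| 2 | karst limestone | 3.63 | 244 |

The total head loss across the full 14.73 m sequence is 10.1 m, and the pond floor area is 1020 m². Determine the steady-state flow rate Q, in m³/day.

Flow is perpendicular to layering, so the layers act in series and the equivalent K is the thickness-weighted harmonic mean.
Total thickness L = 11.1 + 3.63 = 14.73 m.
Σ(b_i/K_i) = 11.1/0.00582 + 3.63/244 = 1907 d.
K_eq = L / Σ(b_i/K_i) = 14.73 / 1907 = 0.007723 m/day.
Q = K_eq · A · (Δh/L) = 0.007723 × 1020 × (10.1/14.73) = 5.402 m³/day.

5.40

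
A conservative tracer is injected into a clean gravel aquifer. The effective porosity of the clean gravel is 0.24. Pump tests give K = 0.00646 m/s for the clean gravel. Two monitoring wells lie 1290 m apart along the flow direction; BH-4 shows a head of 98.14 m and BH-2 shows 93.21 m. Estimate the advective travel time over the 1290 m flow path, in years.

Convert K: 0.00646 m/s × 86400 = 558.1 m/day.
Hydraulic gradient i = (98.14 − 93.21) / 1290 = 4.93 / 1290 = 0.003822.
Darcy flux q = K · i = 558.1 × 0.003822 = 2.133 m/day.
Seepage velocity v = q / n_e = 2.133 / 0.24 = 8.888 m/day.
Travel time t = L / v = 1290 / 8.888 = 145.1 days = 0.3974 years.

0.397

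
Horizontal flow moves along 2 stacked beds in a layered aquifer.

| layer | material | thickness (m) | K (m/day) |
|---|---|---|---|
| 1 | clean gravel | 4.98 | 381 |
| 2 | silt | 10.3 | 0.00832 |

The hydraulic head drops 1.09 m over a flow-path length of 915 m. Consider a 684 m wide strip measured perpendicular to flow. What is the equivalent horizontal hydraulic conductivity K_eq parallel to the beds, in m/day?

Flow is parallel to layering, so each bed carries its own Darcy discharge and the transmissivities add.
Σ(K_i·b_i) = 381×4.98 + 0.00832×10.3 = 1897 m²/day.
Total thickness b = 15.28 m, so K_eq = Σ(K_i·b_i)/b = 124.2 m/day.

124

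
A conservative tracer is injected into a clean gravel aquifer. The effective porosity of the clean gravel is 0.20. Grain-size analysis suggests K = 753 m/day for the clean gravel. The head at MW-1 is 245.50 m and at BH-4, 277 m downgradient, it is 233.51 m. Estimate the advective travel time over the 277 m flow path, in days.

Hydraulic gradient i = (245.50 − 233.51) / 277 = 11.99 / 277 = 0.04329.
Darcy flux q = K · i = 753.0 × 0.04329 = 32.59 m/day.
Seepage velocity v = q / n_e = 32.59 / 0.20 = 163.0 m/day.
Travel time t = L / v = 277 / 163.0 = 1.700 days.

1.70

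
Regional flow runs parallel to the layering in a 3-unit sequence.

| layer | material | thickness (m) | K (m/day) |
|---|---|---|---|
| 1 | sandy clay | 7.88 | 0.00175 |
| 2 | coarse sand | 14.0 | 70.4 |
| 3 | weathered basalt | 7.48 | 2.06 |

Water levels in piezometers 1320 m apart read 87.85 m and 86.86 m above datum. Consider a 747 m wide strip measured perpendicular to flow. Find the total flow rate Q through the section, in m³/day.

561

Flow is parallel to layering, so each bed carries its own Darcy discharge and the transmissivities add.
Σ(K_i·b_i) = 0.00175×7.88 + 70.4×14.0 + 2.06×7.48 = 1001 m²/day.
Hydraulic gradient i = (87.85 − 86.86) / 1320 = 0.99 / 1320 = 0.0007500.
Q = Σ(K_i·b_i) · W · i = 1001 × 747 × 0.0007500 = 560.8 m³/day.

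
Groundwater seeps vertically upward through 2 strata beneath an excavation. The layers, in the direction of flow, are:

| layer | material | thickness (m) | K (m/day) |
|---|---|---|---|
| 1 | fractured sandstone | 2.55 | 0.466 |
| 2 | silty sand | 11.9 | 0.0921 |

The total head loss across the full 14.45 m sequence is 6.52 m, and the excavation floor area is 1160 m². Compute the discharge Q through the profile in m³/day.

56.2

Flow is perpendicular to layering, so the layers act in series and the equivalent K is the thickness-weighted harmonic mean.
Total thickness L = 2.55 + 11.9 = 14.45 m.
Σ(b_i/K_i) = 2.55/0.466 + 11.9/0.0921 = 134.7 d.
K_eq = L / Σ(b_i/K_i) = 14.45 / 134.7 = 0.1073 m/day.
Q = K_eq · A · (Δh/L) = 0.1073 × 1160 × (6.52/14.45) = 56.16 m³/day.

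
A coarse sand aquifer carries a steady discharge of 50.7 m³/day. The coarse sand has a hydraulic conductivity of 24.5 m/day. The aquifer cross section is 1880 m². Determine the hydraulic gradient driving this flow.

From Q = K·A·i, i = Q / (K·A) = 50.7 / (24.50 × 1880) = 0.001101.

0.00110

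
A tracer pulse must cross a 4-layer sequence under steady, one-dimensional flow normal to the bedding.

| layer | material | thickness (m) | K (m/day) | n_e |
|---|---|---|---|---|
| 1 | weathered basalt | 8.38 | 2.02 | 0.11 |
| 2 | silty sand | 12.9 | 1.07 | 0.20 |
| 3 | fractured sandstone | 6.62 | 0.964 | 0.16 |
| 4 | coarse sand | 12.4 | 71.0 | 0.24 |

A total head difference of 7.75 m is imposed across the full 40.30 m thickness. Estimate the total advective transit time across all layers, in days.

With flow normal to the layers, continuity requires the same specific discharge q through every layer.
Σ(b_i/K_i) = 8.38/2.02 + 12.9/1.07 + 6.62/0.964 + 12.4/71.0 = 23.25 d.
q = Δh / Σ(b_i/K_i) = 7.75 / 23.25 = 0.3334 m/day.
In each layer the seepage velocity is v_i = q/n_i, so the layer transit time is t_i = b_i·n_i / q:
  layer 1 (weathered basalt): t_1 = 8.38 × 0.11 / 0.3334 = 2.765 d
  layer 2 (silty sand): t_2 = 12.9 × 0.20 / 0.3334 = 7.739 d
  layer 3 (fractured sandstone): t_3 = 6.62 × 0.16 / 0.3334 = 3.177 d
  layer 4 (coarse sand): t_4 = 12.4 × 0.24 / 0.3334 = 8.927 d
Total t = Σ t_i = 22.61 days.

22.6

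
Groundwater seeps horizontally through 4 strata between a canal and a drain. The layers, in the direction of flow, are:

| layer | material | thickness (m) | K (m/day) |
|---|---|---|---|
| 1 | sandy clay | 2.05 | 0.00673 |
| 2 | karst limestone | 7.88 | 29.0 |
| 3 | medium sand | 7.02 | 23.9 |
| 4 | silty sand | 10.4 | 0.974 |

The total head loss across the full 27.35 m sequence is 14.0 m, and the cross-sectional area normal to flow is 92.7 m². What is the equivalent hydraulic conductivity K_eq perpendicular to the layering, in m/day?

Flow is perpendicular to layering, so the layers act in series and the equivalent K is the thickness-weighted harmonic mean.
Total thickness L = 2.05 + 7.88 + 7.02 + 10.4 = 27.35 m.
Σ(b_i/K_i) = 2.05/0.00673 + 7.88/29.0 + 7.02/23.9 + 10.4/0.974 = 315.8 d.
K_eq = L / Σ(b_i/K_i) = 27.35 / 315.8 = 0.08659 m/day.

0.0866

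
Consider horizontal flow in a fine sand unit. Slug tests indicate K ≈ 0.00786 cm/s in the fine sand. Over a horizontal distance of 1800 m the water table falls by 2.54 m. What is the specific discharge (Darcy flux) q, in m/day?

Convert K: 0.00786 cm/s × 864 = 6.791 m/day.
Hydraulic gradient i = Δh / L = 2.54 / 1800 = 0.001411.
Specific discharge q = K · i = 6.791 × 0.001411 = 0.009583 m/day.

0.00958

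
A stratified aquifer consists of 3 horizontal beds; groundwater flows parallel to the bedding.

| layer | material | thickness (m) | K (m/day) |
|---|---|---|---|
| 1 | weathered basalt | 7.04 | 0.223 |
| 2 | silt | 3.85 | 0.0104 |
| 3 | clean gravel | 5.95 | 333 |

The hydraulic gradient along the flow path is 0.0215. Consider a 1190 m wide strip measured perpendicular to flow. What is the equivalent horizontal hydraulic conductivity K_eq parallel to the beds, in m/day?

118

Flow is parallel to layering, so each bed carries its own Darcy discharge and the transmissivities add.
Σ(K_i·b_i) = 0.223×7.04 + 0.0104×3.85 + 333×5.95 = 1983 m²/day.
Total thickness b = 16.84 m, so K_eq = Σ(K_i·b_i)/b = 117.8 m/day.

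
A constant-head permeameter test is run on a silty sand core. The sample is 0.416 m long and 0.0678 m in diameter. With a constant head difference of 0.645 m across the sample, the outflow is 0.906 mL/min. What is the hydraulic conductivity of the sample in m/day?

0.233

Cross-sectional area A = π·(d/2)² = π × (0.0678/2)² = 0.003610 m².
Convert discharge: 0.906 mL/min = 1.510e-08 m³/s.
Darcy's law rearranged: K = Q·L / (A·Δh) = 1.510e-08 × 0.416 / (0.003610 × 0.645) = 2.697e-06 m/s = 0.2331 m/day.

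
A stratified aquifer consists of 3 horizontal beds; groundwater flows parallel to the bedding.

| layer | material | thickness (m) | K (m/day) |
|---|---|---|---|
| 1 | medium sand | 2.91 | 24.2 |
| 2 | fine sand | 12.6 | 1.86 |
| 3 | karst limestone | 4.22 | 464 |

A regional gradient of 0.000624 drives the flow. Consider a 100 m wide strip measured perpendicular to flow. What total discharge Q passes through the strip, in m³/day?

128

Flow is parallel to layering, so each bed carries its own Darcy discharge and the transmissivities add.
Σ(K_i·b_i) = 24.2×2.91 + 1.86×12.6 + 464×4.22 = 2052 m²/day.
Hydraulic gradient i = 0.000624.
Q = Σ(K_i·b_i) · W · i = 2052 × 100 × 0.0006240 = 128.0 m³/day.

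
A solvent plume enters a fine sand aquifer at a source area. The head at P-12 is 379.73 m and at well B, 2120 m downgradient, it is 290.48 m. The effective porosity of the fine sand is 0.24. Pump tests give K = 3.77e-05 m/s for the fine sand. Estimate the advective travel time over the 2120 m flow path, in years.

10.2

Convert K: 3.77e-05 m/s × 86400 = 3.257 m/day.
Hydraulic gradient i = (379.73 − 290.48) / 2120 = 89.25 / 2120 = 0.04210.
Darcy flux q = K · i = 3.257 × 0.04210 = 0.1371 m/day.
Seepage velocity v = q / n_e = 0.1371 / 0.24 = 0.5714 m/day.
Travel time t = L / v = 2120 / 0.5714 = 3710 days = 10.16 years.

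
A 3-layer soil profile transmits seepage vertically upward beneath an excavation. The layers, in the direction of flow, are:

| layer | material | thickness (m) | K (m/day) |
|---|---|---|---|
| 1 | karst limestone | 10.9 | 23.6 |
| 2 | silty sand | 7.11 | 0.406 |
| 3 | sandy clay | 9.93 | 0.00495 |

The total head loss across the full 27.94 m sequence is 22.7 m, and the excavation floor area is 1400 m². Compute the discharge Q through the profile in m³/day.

Flow is perpendicular to layering, so the layers act in series and the equivalent K is the thickness-weighted harmonic mean.
Total thickness L = 10.9 + 7.11 + 9.93 = 27.94 m.
Σ(b_i/K_i) = 10.9/23.6 + 7.11/0.406 + 9.93/0.00495 = 2024 d.
K_eq = L / Σ(b_i/K_i) = 27.94 / 2024 = 0.01380 m/day.
Q = K_eq · A · (Δh/L) = 0.01380 × 1400 × (22.7/27.94) = 15.70 m³/day.

15.7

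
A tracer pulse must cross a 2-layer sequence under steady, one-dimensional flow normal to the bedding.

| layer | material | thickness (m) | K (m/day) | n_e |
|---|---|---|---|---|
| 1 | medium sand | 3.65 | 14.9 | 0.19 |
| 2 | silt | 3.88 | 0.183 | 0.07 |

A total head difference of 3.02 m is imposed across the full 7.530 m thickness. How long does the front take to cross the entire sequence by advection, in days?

6.85

With flow normal to the layers, continuity requires the same specific discharge q through every layer.
Σ(b_i/K_i) = 3.65/14.9 + 3.88/0.183 = 21.45 d.
q = Δh / Σ(b_i/K_i) = 3.02 / 21.45 = 0.1408 m/day.
In each layer the seepage velocity is v_i = q/n_i, so the layer transit time is t_i = b_i·n_i / q:
  layer 1 (medium sand): t_1 = 3.65 × 0.19 / 0.1408 = 4.925 d
  layer 2 (silt): t_2 = 3.88 × 0.07 / 0.1408 = 1.929 d
Total t = Σ t_i = 6.854 days.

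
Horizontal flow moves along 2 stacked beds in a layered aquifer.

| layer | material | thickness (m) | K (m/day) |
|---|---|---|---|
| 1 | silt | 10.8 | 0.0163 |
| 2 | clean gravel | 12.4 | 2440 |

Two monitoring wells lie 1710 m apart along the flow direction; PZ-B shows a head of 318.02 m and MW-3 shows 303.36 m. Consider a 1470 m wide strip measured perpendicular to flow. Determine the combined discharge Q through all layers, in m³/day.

Flow is parallel to layering, so each bed carries its own Darcy discharge and the transmissivities add.
Σ(K_i·b_i) = 0.0163×10.8 + 2440×12.4 = 30256 m²/day.
Hydraulic gradient i = (318.02 − 303.36) / 1710 = 14.66 / 1710 = 0.008573.
Q = Σ(K_i·b_i) · W · i = 30256 × 1470 × 0.008573 = 3.813e+05 m³/day.

381000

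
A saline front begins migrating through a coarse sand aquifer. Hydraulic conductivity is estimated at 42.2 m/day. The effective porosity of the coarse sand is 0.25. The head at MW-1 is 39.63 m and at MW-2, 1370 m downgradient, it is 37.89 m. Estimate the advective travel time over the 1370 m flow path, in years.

17.5

Hydraulic gradient i = (39.63 − 37.89) / 1370 = 1.74 / 1370 = 0.001270.
Darcy flux q = K · i = 42.20 × 0.001270 = 0.05360 m/day.
Seepage velocity v = q / n_e = 0.05360 / 0.25 = 0.2144 m/day.
Travel time t = L / v = 1370 / 0.2144 = 6390 days = 17.50 years.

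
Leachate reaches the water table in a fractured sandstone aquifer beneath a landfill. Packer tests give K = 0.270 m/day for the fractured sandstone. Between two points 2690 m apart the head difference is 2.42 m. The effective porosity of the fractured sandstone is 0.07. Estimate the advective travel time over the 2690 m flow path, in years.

Hydraulic gradient i = Δh / L = 2.42 / 2690 = 0.0008996.
Darcy flux q = K · i = 0.2700 × 0.0008996 = 0.0002429 m/day.
Seepage velocity v = q / n_e = 0.0002429 / 0.07 = 0.003470 m/day.
Travel time t = L / v = 2690 / 0.003470 = 7.752e+05 days = 2122 years.

2120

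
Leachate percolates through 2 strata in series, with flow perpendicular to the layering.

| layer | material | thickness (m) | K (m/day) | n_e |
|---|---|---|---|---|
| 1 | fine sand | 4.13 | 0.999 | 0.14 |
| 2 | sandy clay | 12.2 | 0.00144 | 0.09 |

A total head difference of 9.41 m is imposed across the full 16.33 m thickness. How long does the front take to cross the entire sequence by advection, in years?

With flow normal to the layers, continuity requires the same specific discharge q through every layer.
Σ(b_i/K_i) = 4.13/0.999 + 12.2/0.00144 = 8476 d.
q = Δh / Σ(b_i/K_i) = 9.41 / 8476 = 0.001110 m/day.
In each layer the seepage velocity is v_i = q/n_i, so the layer transit time is t_i = b_i·n_i / q:
  layer 1 (fine sand): t_1 = 4.13 × 0.14 / 0.001110 = 520.8 d
  layer 2 (sandy clay): t_2 = 12.2 × 0.09 / 0.001110 = 989.1 d
Total t = Σ t_i = 1510 days = 4.134 years.

4.13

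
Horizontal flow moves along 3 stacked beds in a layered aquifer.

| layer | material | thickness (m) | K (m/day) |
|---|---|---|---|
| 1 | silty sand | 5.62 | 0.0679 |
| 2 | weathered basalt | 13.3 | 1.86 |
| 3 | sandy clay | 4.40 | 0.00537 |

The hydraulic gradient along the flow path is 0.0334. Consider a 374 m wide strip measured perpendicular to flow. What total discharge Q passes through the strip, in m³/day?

314

Flow is parallel to layering, so each bed carries its own Darcy discharge and the transmissivities add.
Σ(K_i·b_i) = 0.0679×5.62 + 1.86×13.3 + 0.00537×4.40 = 25.14 m²/day.
Hydraulic gradient i = 0.0334.
Q = Σ(K_i·b_i) · W · i = 25.14 × 374 × 0.03340 = 314.1 m³/day.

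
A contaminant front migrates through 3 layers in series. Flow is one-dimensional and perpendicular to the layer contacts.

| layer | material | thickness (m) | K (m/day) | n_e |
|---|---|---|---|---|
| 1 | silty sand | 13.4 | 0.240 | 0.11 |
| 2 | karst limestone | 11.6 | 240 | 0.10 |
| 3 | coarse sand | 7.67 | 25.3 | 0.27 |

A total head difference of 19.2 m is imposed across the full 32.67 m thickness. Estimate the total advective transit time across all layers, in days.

With flow normal to the layers, continuity requires the same specific discharge q through every layer.
Σ(b_i/K_i) = 13.4/0.240 + 11.6/240 + 7.67/25.3 = 56.18 d.
q = Δh / Σ(b_i/K_i) = 19.2 / 56.18 = 0.3417 m/day.
In each layer the seepage velocity is v_i = q/n_i, so the layer transit time is t_i = b_i·n_i / q:
  layer 1 (silty sand): t_1 = 13.4 × 0.11 / 0.3417 = 4.313 d
  layer 2 (karst limestone): t_2 = 11.6 × 0.10 / 0.3417 = 3.395 d
  layer 3 (coarse sand): t_3 = 7.67 × 0.27 / 0.3417 = 6.060 d
Total t = Σ t_i = 13.77 days.

13.8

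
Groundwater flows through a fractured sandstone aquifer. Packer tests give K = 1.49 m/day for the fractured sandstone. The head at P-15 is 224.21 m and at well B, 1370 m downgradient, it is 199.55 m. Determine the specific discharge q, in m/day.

0.0268

Hydraulic gradient i = (224.21 − 199.55) / 1370 = 24.66 / 1370 = 0.01800.
Specific discharge q = K · i = 1.490 × 0.01800 = 0.02682 m/day.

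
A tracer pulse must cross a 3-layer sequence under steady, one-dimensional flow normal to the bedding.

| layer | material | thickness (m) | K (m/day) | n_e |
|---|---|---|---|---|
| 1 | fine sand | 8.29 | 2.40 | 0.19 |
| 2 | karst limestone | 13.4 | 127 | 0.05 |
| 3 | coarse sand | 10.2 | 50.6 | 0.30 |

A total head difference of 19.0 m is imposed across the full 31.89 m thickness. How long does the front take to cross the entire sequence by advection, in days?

With flow normal to the layers, continuity requires the same specific discharge q through every layer.
Σ(b_i/K_i) = 8.29/2.40 + 13.4/127 + 10.2/50.6 = 3.761 d.
q = Δh / Σ(b_i/K_i) = 19.0 / 3.761 = 5.051 m/day.
In each layer the seepage velocity is v_i = q/n_i, so the layer transit time is t_i = b_i·n_i / q:
  layer 1 (fine sand): t_1 = 8.29 × 0.19 / 5.051 = 0.3118 d
  layer 2 (karst limestone): t_2 = 13.4 × 0.05 / 5.051 = 0.1326 d
  layer 3 (coarse sand): t_3 = 10.2 × 0.30 / 5.051 = 0.6058 d
Total t = Σ t_i = 1.050 days.

1.05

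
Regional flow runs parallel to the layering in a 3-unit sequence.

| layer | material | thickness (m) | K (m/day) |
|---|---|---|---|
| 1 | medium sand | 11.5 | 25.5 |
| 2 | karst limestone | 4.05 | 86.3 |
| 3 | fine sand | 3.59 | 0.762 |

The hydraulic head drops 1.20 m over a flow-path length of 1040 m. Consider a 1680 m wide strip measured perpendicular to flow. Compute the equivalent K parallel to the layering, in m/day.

Flow is parallel to layering, so each bed carries its own Darcy discharge and the transmissivities add.
Σ(K_i·b_i) = 25.5×11.5 + 86.3×4.05 + 0.762×3.59 = 645.5 m²/day.
Total thickness b = 19.14 m, so K_eq = Σ(K_i·b_i)/b = 33.73 m/day.

33.7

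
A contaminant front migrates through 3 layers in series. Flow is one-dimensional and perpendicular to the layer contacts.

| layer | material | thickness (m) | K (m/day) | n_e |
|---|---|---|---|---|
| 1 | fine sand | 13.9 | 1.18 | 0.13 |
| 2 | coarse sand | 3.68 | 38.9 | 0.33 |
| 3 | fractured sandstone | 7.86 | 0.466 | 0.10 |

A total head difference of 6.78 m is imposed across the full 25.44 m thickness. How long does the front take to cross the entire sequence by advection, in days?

With flow normal to the layers, continuity requires the same specific discharge q through every layer.
Σ(b_i/K_i) = 13.9/1.18 + 3.68/38.9 + 7.86/0.466 = 28.74 d.
q = Δh / Σ(b_i/K_i) = 6.78 / 28.74 = 0.2359 m/day.
In each layer the seepage velocity is v_i = q/n_i, so the layer transit time is t_i = b_i·n_i / q:
  layer 1 (fine sand): t_1 = 13.9 × 0.13 / 0.2359 = 7.660 d
  layer 2 (coarse sand): t_2 = 3.68 × 0.33 / 0.2359 = 5.148 d
  layer 3 (fractured sandstone): t_3 = 7.86 × 0.10 / 0.2359 = 3.332 d
Total t = Σ t_i = 16.14 days.

16.1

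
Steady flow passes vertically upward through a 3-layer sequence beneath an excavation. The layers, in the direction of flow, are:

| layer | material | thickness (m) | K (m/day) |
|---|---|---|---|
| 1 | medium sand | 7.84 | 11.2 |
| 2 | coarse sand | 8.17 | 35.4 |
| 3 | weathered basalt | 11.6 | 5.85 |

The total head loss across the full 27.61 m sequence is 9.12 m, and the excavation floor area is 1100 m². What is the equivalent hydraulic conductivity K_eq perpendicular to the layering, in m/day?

9.48

Flow is perpendicular to layering, so the layers act in series and the equivalent K is the thickness-weighted harmonic mean.
Total thickness L = 7.84 + 8.17 + 11.6 = 27.61 m.
Σ(b_i/K_i) = 7.84/11.2 + 8.17/35.4 + 11.6/5.85 = 2.914 d.
K_eq = L / Σ(b_i/K_i) = 27.61 / 2.914 = 9.476 m/day.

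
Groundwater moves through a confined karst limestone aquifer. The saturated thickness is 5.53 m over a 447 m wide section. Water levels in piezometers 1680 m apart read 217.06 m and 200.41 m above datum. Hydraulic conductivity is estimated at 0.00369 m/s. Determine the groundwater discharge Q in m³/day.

Convert K: 0.00369 m/s × 86400 = 318.8 m/day.
Cross-sectional area A = 447 × 5.53 = 2472 m².
Hydraulic gradient i = (217.06 − 200.41) / 1680 = 16.65 / 1680 = 0.009911.
Darcy's law: Q = K · A · i = 318.8 × 2472 × 0.009911 = 7810 m³/day.

7810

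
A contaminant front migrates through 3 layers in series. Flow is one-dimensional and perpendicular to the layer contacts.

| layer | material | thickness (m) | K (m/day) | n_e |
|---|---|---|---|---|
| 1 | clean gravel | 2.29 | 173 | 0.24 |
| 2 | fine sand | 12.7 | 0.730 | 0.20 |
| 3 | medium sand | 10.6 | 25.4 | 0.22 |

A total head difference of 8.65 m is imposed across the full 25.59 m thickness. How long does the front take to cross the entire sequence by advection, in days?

With flow normal to the layers, continuity requires the same specific discharge q through every layer.
Σ(b_i/K_i) = 2.29/173 + 12.7/0.730 + 10.6/25.4 = 17.83 d.
q = Δh / Σ(b_i/K_i) = 8.65 / 17.83 = 0.4852 m/day.
In each layer the seepage velocity is v_i = q/n_i, so the layer transit time is t_i = b_i·n_i / q:
  layer 1 (clean gravel): t_1 = 2.29 × 0.24 / 0.4852 = 1.133 d
  layer 2 (fine sand): t_2 = 12.7 × 0.20 / 0.4852 = 5.235 d
  layer 3 (medium sand): t_3 = 10.6 × 0.22 / 0.4852 = 4.806 d
Total t = Σ t_i = 11.17 days.

11.2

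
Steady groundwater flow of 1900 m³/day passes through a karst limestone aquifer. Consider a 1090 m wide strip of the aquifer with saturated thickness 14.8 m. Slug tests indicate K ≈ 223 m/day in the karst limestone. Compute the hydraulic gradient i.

Cross-sectional area A = 1090 × 14.8 = 16132 m².
From Q = K·A·i, i = Q / (K·A) = 1900 / (223.0 × 16132) = 0.0005282.

0.000528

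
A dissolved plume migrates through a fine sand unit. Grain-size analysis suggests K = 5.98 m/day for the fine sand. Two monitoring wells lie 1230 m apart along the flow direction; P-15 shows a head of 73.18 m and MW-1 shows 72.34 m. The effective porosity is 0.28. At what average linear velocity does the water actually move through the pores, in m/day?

0.0146

Hydraulic gradient i = (73.18 − 72.34) / 1230 = 0.84 / 1230 = 0.0006829.
Darcy flux q = K · i = 5.980 × 0.0006829 = 0.004084 m/day.
Seepage velocity v = q / n_e = 0.004084 / 0.28 = 0.01459 m/day.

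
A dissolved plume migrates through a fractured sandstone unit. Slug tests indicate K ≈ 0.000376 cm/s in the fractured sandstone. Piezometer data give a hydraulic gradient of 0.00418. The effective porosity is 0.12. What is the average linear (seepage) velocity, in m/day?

Convert K: 0.000376 cm/s × 864 = 0.3249 m/day.
Hydraulic gradient i = 0.00418.
Darcy flux q = K · i = 0.3249 × 0.004180 = 0.001358 m/day.
Seepage velocity v = q / n_e = 0.001358 / 0.12 = 0.01132 m/day.

0.0113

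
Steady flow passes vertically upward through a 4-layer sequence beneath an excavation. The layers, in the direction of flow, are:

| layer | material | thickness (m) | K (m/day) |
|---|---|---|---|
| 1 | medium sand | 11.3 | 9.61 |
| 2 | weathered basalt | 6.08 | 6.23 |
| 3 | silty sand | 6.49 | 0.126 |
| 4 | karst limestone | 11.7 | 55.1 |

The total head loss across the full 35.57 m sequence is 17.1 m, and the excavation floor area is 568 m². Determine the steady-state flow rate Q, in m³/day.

180

Flow is perpendicular to layering, so the layers act in series and the equivalent K is the thickness-weighted harmonic mean.
Total thickness L = 11.3 + 6.08 + 6.49 + 11.7 = 35.57 m.
Σ(b_i/K_i) = 11.3/9.61 + 6.08/6.23 + 6.49/0.126 + 11.7/55.1 = 53.87 d.
K_eq = L / Σ(b_i/K_i) = 35.57 / 53.87 = 0.6603 m/day.
Q = K_eq · A · (Δh/L) = 0.6603 × 568 × (17.1/35.57) = 180.3 m³/day.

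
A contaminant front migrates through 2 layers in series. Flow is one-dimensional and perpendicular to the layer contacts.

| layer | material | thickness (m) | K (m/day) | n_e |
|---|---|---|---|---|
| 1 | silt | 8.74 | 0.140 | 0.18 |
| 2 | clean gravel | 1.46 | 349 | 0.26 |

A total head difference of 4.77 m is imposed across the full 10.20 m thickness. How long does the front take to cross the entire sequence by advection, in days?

With flow normal to the layers, continuity requires the same specific discharge q through every layer.
Σ(b_i/K_i) = 8.74/0.140 + 1.46/349 = 62.43 d.
q = Δh / Σ(b_i/K_i) = 4.77 / 62.43 = 0.07640 m/day.
In each layer the seepage velocity is v_i = q/n_i, so the layer transit time is t_i = b_i·n_i / q:
  layer 1 (silt): t_1 = 8.74 × 0.18 / 0.07640 = 20.59 d
  layer 2 (clean gravel): t_2 = 1.46 × 0.26 / 0.07640 = 4.968 d
Total t = Σ t_i = 25.56 days.

25.6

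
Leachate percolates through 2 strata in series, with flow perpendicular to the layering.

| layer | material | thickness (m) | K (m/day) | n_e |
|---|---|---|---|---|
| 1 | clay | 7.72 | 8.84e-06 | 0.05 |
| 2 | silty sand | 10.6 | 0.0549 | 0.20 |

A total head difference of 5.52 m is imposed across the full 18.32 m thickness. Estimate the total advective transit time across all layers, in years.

1090

With flow normal to the layers, continuity requires the same specific discharge q through every layer.
Σ(b_i/K_i) = 7.72/8.84e-06 + 10.6/0.0549 = 8.735e+05 d.
q = Δh / Σ(b_i/K_i) = 5.52 / 8.735e+05 = 6.319e-06 m/day.
In each layer the seepage velocity is v_i = q/n_i, so the layer transit time is t_i = b_i·n_i / q:
  layer 1 (clay): t_1 = 7.72 × 0.05 / 6.319e-06 = 61081 d
  layer 2 (silty sand): t_2 = 10.6 × 0.20 / 6.319e-06 = 3.355e+05 d
Total t = Σ t_i = 3.966e+05 days = 1086 years.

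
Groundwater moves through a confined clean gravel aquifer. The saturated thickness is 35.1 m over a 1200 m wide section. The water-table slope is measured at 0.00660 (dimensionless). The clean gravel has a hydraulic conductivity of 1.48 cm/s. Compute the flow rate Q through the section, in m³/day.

Convert K: 1.48 cm/s × 864 = 1279 m/day.
Cross-sectional area A = 1200 × 35.1 = 42120 m².
Hydraulic gradient i = 0.00660.
Darcy's law: Q = K · A · i = 1279 × 42120 × 0.006600 = 3.555e+05 m³/day.

355000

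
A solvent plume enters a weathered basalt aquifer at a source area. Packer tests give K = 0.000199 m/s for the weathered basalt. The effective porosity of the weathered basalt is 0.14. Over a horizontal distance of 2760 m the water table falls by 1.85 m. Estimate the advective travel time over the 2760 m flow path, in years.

91.8

Convert K: 0.000199 m/s × 86400 = 17.19 m/day.
Hydraulic gradient i = Δh / L = 1.85 / 2760 = 0.0006703.
Darcy flux q = K · i = 17.19 × 0.0006703 = 0.01152 m/day.
Seepage velocity v = q / n_e = 0.01152 / 0.14 = 0.08232 m/day.
Travel time t = L / v = 2760 / 0.08232 = 33528 days = 91.79 years.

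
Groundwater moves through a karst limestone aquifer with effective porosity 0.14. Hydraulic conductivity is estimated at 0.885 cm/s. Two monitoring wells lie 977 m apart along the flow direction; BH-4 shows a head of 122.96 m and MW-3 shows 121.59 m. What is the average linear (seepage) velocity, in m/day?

Convert K: 0.885 cm/s × 864 = 764.6 m/day.
Hydraulic gradient i = (122.96 − 121.59) / 977 = 1.37 / 977 = 0.001402.
Darcy flux q = K · i = 764.6 × 0.001402 = 1.072 m/day.
Seepage velocity v = q / n_e = 1.072 / 0.14 = 7.659 m/day.

7.66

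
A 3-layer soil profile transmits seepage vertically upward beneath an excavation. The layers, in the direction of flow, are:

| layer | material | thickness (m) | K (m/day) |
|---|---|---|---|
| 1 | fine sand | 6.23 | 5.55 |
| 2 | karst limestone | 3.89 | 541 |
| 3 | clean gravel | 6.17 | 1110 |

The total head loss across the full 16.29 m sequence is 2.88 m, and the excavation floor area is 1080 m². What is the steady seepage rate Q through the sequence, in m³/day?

2740

Flow is perpendicular to layering, so the layers act in series and the equivalent K is the thickness-weighted harmonic mean.
Total thickness L = 6.23 + 3.89 + 6.17 = 16.29 m.
Σ(b_i/K_i) = 6.23/5.55 + 3.89/541 + 6.17/1110 = 1.135 d.
K_eq = L / Σ(b_i/K_i) = 16.29 / 1.135 = 14.35 m/day.
Q = K_eq · A · (Δh/L) = 14.35 × 1080 × (2.88/16.29) = 2740 m³/day.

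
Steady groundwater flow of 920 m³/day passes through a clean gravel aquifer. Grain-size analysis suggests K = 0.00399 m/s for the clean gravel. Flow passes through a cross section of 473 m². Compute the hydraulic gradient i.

Convert K: 0.00399 m/s × 86400 = 344.7 m/day.
From Q = K·A·i, i = Q / (K·A) = 920 / (344.7 × 473.0) = 0.005642.

0.00564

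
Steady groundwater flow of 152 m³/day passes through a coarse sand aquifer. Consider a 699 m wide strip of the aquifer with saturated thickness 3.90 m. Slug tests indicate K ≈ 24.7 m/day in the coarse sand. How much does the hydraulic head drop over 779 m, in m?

1.76

Cross-sectional area A = 699 × 3.90 = 2726 m².
From Q = K·A·i, i = Q / (K·A) = 152 / (24.70 × 2726) = 0.002257.
Head loss Δh = i · L = 0.002257 × 779 = 1.758 m.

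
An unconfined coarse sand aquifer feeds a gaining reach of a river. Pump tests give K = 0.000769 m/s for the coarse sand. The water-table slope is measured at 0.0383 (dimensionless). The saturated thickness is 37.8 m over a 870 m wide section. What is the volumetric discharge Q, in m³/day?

Convert K: 0.000769 m/s × 86400 = 66.44 m/day.
Cross-sectional area A = 870 × 37.8 = 32886 m².
Hydraulic gradient i = 0.0383.
Darcy's law: Q = K · A · i = 66.44 × 32886 × 0.03830 = 83685 m³/day.

83700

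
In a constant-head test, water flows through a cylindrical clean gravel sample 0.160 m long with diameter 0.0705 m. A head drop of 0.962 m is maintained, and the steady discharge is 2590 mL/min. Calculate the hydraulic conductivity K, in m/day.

159

Cross-sectional area A = π·(d/2)² = π × (0.0705/2)² = 0.003904 m².
Convert discharge: 2590 mL/min = 4.317e-05 m³/s.
Darcy's law rearranged: K = Q·L / (A·Δh) = 4.317e-05 × 0.160 / (0.003904 × 0.962) = 0.001839 m/s = 158.9 m/day.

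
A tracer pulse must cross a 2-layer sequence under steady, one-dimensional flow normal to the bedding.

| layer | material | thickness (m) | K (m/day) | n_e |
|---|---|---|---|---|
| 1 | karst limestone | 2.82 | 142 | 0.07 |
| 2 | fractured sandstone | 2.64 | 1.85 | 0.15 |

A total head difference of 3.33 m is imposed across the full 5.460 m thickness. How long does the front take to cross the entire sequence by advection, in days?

With flow normal to the layers, continuity requires the same specific discharge q through every layer.
Σ(b_i/K_i) = 2.82/142 + 2.64/1.85 = 1.447 d.
q = Δh / Σ(b_i/K_i) = 3.33 / 1.447 = 2.301 m/day.
In each layer the seepage velocity is v_i = q/n_i, so the layer transit time is t_i = b_i·n_i / q:
  layer 1 (karst limestone): t_1 = 2.82 × 0.07 / 2.301 = 0.08577 d
  layer 2 (fractured sandstone): t_2 = 2.64 × 0.15 / 2.301 = 0.1721 d
Total t = Σ t_i = 0.2578 days.

0.258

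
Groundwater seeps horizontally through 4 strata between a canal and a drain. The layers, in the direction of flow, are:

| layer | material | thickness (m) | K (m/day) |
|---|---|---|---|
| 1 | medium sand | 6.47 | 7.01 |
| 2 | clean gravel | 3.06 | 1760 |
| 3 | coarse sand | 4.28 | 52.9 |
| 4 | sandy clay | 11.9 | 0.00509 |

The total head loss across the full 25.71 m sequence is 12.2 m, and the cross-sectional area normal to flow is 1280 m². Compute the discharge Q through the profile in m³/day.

6.68

Flow is perpendicular to layering, so the layers act in series and the equivalent K is the thickness-weighted harmonic mean.
Total thickness L = 6.47 + 3.06 + 4.28 + 11.9 = 25.71 m.
Σ(b_i/K_i) = 6.47/7.01 + 3.06/1760 + 4.28/52.9 + 11.9/0.00509 = 2339 d.
K_eq = L / Σ(b_i/K_i) = 25.71 / 2339 = 0.01099 m/day.
Q = K_eq · A · (Δh/L) = 0.01099 × 1280 × (12.2/25.71) = 6.677 m³/day.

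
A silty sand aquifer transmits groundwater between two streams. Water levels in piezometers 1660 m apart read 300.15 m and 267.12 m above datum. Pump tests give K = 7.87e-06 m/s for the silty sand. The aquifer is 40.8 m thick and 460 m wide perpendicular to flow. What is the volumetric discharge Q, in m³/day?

Convert K: 7.87e-06 m/s × 86400 = 0.6800 m/day.
Cross-sectional area A = 460 × 40.8 = 18768 m².
Hydraulic gradient i = (300.15 − 267.12) / 1660 = 33.03 / 1660 = 0.01990.
Darcy's law: Q = K · A · i = 0.6800 × 18768 × 0.01990 = 253.9 m³/day.

254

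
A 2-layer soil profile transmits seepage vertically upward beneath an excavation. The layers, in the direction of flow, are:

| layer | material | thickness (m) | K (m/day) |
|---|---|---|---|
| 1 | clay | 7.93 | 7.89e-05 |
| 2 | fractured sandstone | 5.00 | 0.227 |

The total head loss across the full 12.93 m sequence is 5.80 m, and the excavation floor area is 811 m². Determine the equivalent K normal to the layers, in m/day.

0.000129

Flow is perpendicular to layering, so the layers act in series and the equivalent K is the thickness-weighted harmonic mean.
Total thickness L = 7.93 + 5.00 = 12.93 m.
Σ(b_i/K_i) = 7.93/7.89e-05 + 5.00/0.227 = 1.005e+05 d.
K_eq = L / Σ(b_i/K_i) = 12.93 / 1.005e+05 = 0.0001286 m/day.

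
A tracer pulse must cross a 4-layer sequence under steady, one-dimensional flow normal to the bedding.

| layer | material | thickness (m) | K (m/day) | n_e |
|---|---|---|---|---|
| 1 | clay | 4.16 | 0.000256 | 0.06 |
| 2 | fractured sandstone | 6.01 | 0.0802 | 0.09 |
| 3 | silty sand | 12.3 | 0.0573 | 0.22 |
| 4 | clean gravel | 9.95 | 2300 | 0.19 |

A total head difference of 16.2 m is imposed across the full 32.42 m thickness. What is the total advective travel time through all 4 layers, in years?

15.1

With flow normal to the layers, continuity requires the same specific discharge q through every layer.
Σ(b_i/K_i) = 4.16/0.000256 + 6.01/0.0802 + 12.3/0.0573 + 9.95/2300 = 16540 d.
q = Δh / Σ(b_i/K_i) = 16.2 / 16540 = 0.0009795 m/day.
In each layer the seepage velocity is v_i = q/n_i, so the layer transit time is t_i = b_i·n_i / q:
  layer 1 (clay): t_1 = 4.16 × 0.06 / 0.0009795 = 254.8 d
  layer 2 (fractured sandstone): t_2 = 6.01 × 0.09 / 0.0009795 = 552.2 d
  layer 3 (silty sand): t_3 = 12.3 × 0.22 / 0.0009795 = 2763 d
  layer 4 (clean gravel): t_4 = 9.95 × 0.19 / 0.0009795 = 1930 d
Total t = Σ t_i = 5500 days = 15.06 years.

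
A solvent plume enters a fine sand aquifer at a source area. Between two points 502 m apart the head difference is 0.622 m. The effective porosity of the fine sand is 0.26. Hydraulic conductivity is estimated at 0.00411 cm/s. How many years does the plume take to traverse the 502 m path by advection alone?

81.2

Convert K: 0.00411 cm/s × 864 = 3.551 m/day.
Hydraulic gradient i = Δh / L = 0.622 / 502 = 0.001239.
Darcy flux q = K · i = 3.551 × 0.001239 = 0.004400 m/day.
Seepage velocity v = q / n_e = 0.004400 / 0.26 = 0.01692 m/day.
Travel time t = L / v = 502 / 0.01692 = 29664 days = 81.22 years.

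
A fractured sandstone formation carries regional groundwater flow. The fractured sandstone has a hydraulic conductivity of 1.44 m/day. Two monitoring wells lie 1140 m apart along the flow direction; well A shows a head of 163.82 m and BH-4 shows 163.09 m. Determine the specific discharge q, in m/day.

Hydraulic gradient i = (163.82 − 163.09) / 1140 = 0.73 / 1140 = 0.0006404.
Specific discharge q = K · i = 1.440 × 0.0006404 = 0.0009221 m/day.

0.000922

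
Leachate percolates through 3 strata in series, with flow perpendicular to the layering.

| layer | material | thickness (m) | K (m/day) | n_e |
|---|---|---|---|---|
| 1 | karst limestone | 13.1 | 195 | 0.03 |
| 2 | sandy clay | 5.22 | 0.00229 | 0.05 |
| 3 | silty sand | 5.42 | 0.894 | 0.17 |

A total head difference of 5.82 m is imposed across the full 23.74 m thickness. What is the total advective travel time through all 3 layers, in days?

With flow normal to the layers, continuity requires the same specific discharge q through every layer.
Σ(b_i/K_i) = 13.1/195 + 5.22/0.00229 + 5.42/0.894 = 2286 d.
q = Δh / Σ(b_i/K_i) = 5.82 / 2286 = 0.002546 m/day.
In each layer the seepage velocity is v_i = q/n_i, so the layer transit time is t_i = b_i·n_i / q:
  layer 1 (karst limestone): t_1 = 13.1 × 0.03 / 0.002546 = 154.3 d
  layer 2 (sandy clay): t_2 = 5.22 × 0.05 / 0.002546 = 102.5 d
  layer 3 (silty sand): t_3 = 5.42 × 0.17 / 0.002546 = 361.8 d
Total t = Σ t_i = 618.7 days.

619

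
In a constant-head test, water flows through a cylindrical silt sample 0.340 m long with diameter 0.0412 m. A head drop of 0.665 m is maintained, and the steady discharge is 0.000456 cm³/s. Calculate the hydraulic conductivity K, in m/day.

0.0151

Cross-sectional area A = π·(d/2)² = π × (0.0412/2)² = 0.001333 m².
Convert discharge: 0.000456 cm³/s = 4.560e-10 m³/s.
Darcy's law rearranged: K = Q·L / (A·Δh) = 4.560e-10 × 0.340 / (0.001333 × 0.665) = 1.749e-07 m/s = 0.01511 m/day.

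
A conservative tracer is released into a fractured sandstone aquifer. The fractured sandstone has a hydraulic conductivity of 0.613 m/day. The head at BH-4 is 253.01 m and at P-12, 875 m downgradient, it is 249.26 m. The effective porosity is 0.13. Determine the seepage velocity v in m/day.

Hydraulic gradient i = (253.01 − 249.26) / 875 = 3.75 / 875 = 0.004286.
Darcy flux q = K · i = 0.6130 × 0.004286 = 0.002627 m/day.
Seepage velocity v = q / n_e = 0.002627 / 0.13 = 0.02021 m/day.

0.0202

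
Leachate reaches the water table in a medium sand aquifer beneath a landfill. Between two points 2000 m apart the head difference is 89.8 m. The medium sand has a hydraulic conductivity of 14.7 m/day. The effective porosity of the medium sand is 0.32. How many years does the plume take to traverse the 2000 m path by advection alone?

Hydraulic gradient i = Δh / L = 89.8 / 2000 = 0.04490.
Darcy flux q = K · i = 14.70 × 0.04490 = 0.6600 m/day.
Seepage velocity v = q / n_e = 0.6600 / 0.32 = 2.063 m/day.
Travel time t = L / v = 2000 / 2.063 = 969.7 days = 2.655 years.

2.65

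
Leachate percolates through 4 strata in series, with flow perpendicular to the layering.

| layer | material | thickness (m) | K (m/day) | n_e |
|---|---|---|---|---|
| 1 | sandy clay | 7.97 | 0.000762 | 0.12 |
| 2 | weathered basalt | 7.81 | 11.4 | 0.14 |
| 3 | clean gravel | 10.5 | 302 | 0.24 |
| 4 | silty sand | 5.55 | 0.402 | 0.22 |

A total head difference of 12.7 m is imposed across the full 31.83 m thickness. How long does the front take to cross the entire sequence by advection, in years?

With flow normal to the layers, continuity requires the same specific discharge q through every layer.
Σ(b_i/K_i) = 7.97/0.000762 + 7.81/11.4 + 10.5/302 + 5.55/0.402 = 10474 d.
q = Δh / Σ(b_i/K_i) = 12.7 / 10474 = 0.001213 m/day.
In each layer the seepage velocity is v_i = q/n_i, so the layer transit time is t_i = b_i·n_i / q:
  layer 1 (sandy clay): t_1 = 7.97 × 0.12 / 0.001213 = 788.8 d
  layer 2 (weathered basalt): t_2 = 7.81 × 0.14 / 0.001213 = 901.7 d
  layer 3 (clean gravel): t_3 = 10.5 × 0.24 / 0.001213 = 2078 d
  layer 4 (silty sand): t_4 = 5.55 × 0.22 / 0.001213 = 1007 d
Total t = Σ t_i = 4776 days = 13.08 years.

13.1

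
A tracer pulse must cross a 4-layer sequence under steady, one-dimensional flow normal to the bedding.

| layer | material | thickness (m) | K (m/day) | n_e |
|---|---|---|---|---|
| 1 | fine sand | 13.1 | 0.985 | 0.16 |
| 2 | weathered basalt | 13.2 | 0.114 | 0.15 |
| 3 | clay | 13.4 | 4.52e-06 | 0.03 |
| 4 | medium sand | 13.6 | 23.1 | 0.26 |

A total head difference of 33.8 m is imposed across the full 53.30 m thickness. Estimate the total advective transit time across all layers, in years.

1920

With flow normal to the layers, continuity requires the same specific discharge q through every layer.
Σ(b_i/K_i) = 13.1/0.985 + 13.2/0.114 + 13.4/4.52e-06 + 13.6/23.1 = 2.965e+06 d.
q = Δh / Σ(b_i/K_i) = 33.8 / 2.965e+06 = 1.140e-05 m/day.
In each layer the seepage velocity is v_i = q/n_i, so the layer transit time is t_i = b_i·n_i / q:
  layer 1 (fine sand): t_1 = 13.1 × 0.16 / 1.140e-05 = 1.838e+05 d
  layer 2 (weathered basalt): t_2 = 13.2 × 0.15 / 1.140e-05 = 1.737e+05 d
  layer 3 (clay): t_3 = 13.4 × 0.03 / 1.140e-05 = 35261 d
  layer 4 (medium sand): t_4 = 13.6 × 0.26 / 1.140e-05 = 3.102e+05 d
Total t = Σ t_i = 7.029e+05 days = 1925 years.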